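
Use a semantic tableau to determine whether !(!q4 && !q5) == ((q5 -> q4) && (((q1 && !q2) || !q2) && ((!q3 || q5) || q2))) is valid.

Assume the negation and expand:
Initial set: {!(!(!q4 && !q5) == ((q5 -> q4) && (((q1 && !q2) || !q2) && ((!q3 || q5) || q2))))}.
!(!(!q4 && !q5) == ((q5 -> q4) && (((q1 && !q2) || !q2) && ((!q3 || q5) || q2)))): β-rule — branch into !(!q4 && !q5), !((q5 -> q4) && (((q1 && !q2) || !q2) && ((!q3 || q5) || q2)))  //  !!(!q4 && !q5), ((q5 -> q4) && (((q1 && !q2) || !q2) && ((!q3 || q5) || q2))).
  branch 1 (add !(!q4 && !q5), !((q5 -> q4) && (((q1 && !q2) || !q2) && ((!q3 || q5) || q2)))):
    !(!q4 && !q5): β-rule — branch into !!q4  //  !!q5.
      branch 1.1 (add !!q4):
        !((q5 -> q4) && (((q1 && !q2) || !q2) && ((!q3 || q5) || q2))): β-rule — branch into !(q5 -> q4)  //  !(((q1 && !q2) || !q2) && ((!q3 || q5) || q2)).
          branch 1.1.1 (add !(q5 -> q4)):
            !(q5 -> q4): α-rule — add q5, !q4.
            × closes — contains both q4 and !q4.
          branch 1.1.2 (add !(((q1 && !q2) || !q2) && ((!q3 || q5) || q2))):
            !(((q1 && !q2) || !q2) && ((!q3 || q5) || q2)): β-rule — branch into !((q1 && !q2) || !q2)  //  !((!q3 || q5) || q2).
              branch 1.1.2.1 (add !((q1 && !q2) || !q2)):
                !((q1 && !q2) || !q2): α-rule — add !(q1 && !q2), !!q2.
                !(q1 && !q2): β-rule — branch into !q1  //  !!q2.
                  branch 1.1.2.1.1 (add !q1):
                    ○ open, literals {q1=false, q2=true, q4=true}.
                  branch 1.1.2.1.2 (add !!q2):
                    ○ open, literals {q2=true, q4=true}.
              branch 1.1.2.2 (add !((!q3 || q5) || q2)):
                !((!q3 || q5) || q2): α-rule — add !(!q3 || q5), !q2.
                !(!q3 || q5): α-rule — add !!q3, !q5.
                ○ open, literals {q2=false, q3=true, q4=true, q5=false}.
      branch 1.2 (add !!q5):
        !((q5 -> q4) && (((q1 && !q2) || !q2) && ((!q3 || q5) || q2))): β-rule — branch into !(q5 -> q4)  //  !(((q1 && !q2) || !q2) && ((!q3 || q5) || q2)).
          branch 1.2.1 (add !(q5 -> q4)):
            !(q5 -> q4): α-rule — add q5, !q4.
            ○ open, literals {q4=false, q5=true}.
          branch 1.2.2 (add !(((q1 && !q2) || !q2) && ((!q3 || q5) || q2))):
            !(((q1 && !q2) || !q2) && ((!q3 || q5) || q2)): β-rule — branch into !((q1 && !q2) || !q2)  //  !((!q3 || q5) || q2).
              branch 1.2.2.1 (add !((q1 && !q2) || !q2)):
                !((q1 && !q2) || !q2): α-rule — add !(q1 && !q2), !!q2.
                !(q1 && !q2): β-rule — branch into !q1  //  !!q2.
                  branch 1.2.2.1.1 (add !q1):
                    ○ open, literals {q1=false, q2=true, q5=true}.
                  branch 1.2.2.1.2 (add !!q2):
                    ○ open, literals {q2=true, q5=true}.
              branch 1.2.2.2 (add !((!q3 || q5) || q2)):
                !((!q3 || q5) || q2): α-rule — add !(!q3 || q5), !q2.
                !(!q3 || q5): α-rule — add !!q3, !q5.
                × closes — contains both q5 and !q5.
  branch 2 (add !!(!q4 && !q5), ((q5 -> q4) && (((q1 && !q2) || !q2) && ((!q3 || q5) || q2)))):
    !!(!q4 && !q5): α-rule — add !q4, !q5.
    ((q5 -> q4) && (((q1 && !q2) || !q2) && ((!q3 || q5) || q2))): α-rule — add (q5 -> q4), (((q1 && !q2) || !q2) && ((!q3 || q5) || q2)).
    (((q1 && !q2) || !q2) && ((!q3 || q5) || q2)): α-rule — add ((q1 && !q2) || !q2), ((!q3 || q5) || q2).
    (q5 -> q4): β-rule — branch into !q5  //  q4.
      branch 2.1 (add !q5):
        ((q1 && !q2) || !q2): β-rule — branch into (q1 && !q2)  //  !q2.
          branch 2.1.1 (add (q1 && !q2)):
            (q1 && !q2): α-rule — add q1, !q2.
            ((!q3 || q5) || q2): β-rule — branch into (!q3 || q5)  //  q2.
              branch 2.1.1.1 (add (!q3 || q5)):
                (!q3 || q5): β-rule — branch into !q3  //  q5.
                  branch 2.1.1.1.1 (add !q3):
                    ○ open, literals {q1=true, q2=false, q3=false, q4=false, q5=false}.
                  branch 2.1.1.1.2 (add q5):
                    × closes — contains both q5 and !q5.
              branch 2.1.1.2 (add q2):
                × closes — contains both q2 and !q2.
          branch 2.1.2 (add !q2):
            ((!q3 || q5) || q2): β-rule — branch into (!q3 || q5)  //  q2.
              branch 2.1.2.1 (add (!q3 || q5)):
                (!q3 || q5): β-rule — branch into !q3  //  q5.
                  branch 2.1.2.1.1 (add !q3):
                    ○ open, literals {q2=false, q3=false, q4=false, q5=false}.
                  branch 2.1.2.1.2 (add q5):
                    × closes — contains both q5 and !q5.
              branch 2.1.2.2 (add q2):
                × closes — contains both q2 and !q2.
      branch 2.2 (add q4):
        × closes — contains both q4 and !q4.
7 branches closed, 8 open.
An open branch gives a countermodel: q1=false, q2=true, q4=true (unmentioned atoms arbitrary); under it the original formula is false.

Not valid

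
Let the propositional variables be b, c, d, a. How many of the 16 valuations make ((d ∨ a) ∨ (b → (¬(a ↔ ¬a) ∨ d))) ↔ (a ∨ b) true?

12

Initial set: {T (((d ∨ a) ∨ (b → (¬(a ↔ ¬a) ∨ d))) ↔ (a ∨ b))}.
T (((d ∨ a) ∨ (b → (¬(a ↔ ¬a) ∨ d))) ↔ (a ∨ b)): β-rule — branch into T ((d ∨ a) ∨ (b → (¬(a ↔ ¬a) ∨ d))), T (a ∨ b)  //  F ((d ∨ a) ∨ (b → (¬(a ↔ ¬a) ∨ d))), F (a ∨ b).
  branch 1 (add T ((d ∨ a) ∨ (b → (¬(a ↔ ¬a) ∨ d))), T (a ∨ b)):
    T ((d ∨ a) ∨ (b → (¬(a ↔ ¬a) ∨ d))): β-rule — branch into T (d ∨ a)  //  T (b → (¬(a ↔ ¬a) ∨ d)).
      branch 1.1 (add T (d ∨ a)):
        T (a ∨ b): β-rule — branch into T a  //  T b.
          branch 1.1.1 (add T a):
            T (d ∨ a): β-rule — branch into T d  //  T a.
              branch 1.1.1.1 (add T d):
                ○ open, literals {a=1, d=1}.
              branch 1.1.1.2 (add T a):
                ○ open, literals {a=1}.
          branch 1.1.2 (add T b):
            T (d ∨ a): β-rule — branch into T d  //  T a.
              branch 1.1.2.1 (add T d):
                ○ open, literals {b=1, d=1}.
              branch 1.1.2.2 (add T a):
                ○ open, literals {a=1, b=1}.
      branch 1.2 (add T (b → (¬(a ↔ ¬a) ∨ d))):
        T (a ∨ b): β-rule — branch into T a  //  T b.
          branch 1.2.1 (add T a):
            T (b → (¬(a ↔ ¬a) ∨ d)): β-rule — branch into F b  //  T (¬(a ↔ ¬a) ∨ d).
              branch 1.2.1.1 (add F b):
                ○ open, literals {a=1, b=0}.
              branch 1.2.1.2 (add T (¬(a ↔ ¬a) ∨ d)):
                T (¬(a ↔ ¬a) ∨ d): β-rule — branch into T ¬(a ↔ ¬a)  //  T d.
                  branch 1.2.1.2.1 (add T ¬(a ↔ ¬a)):
                    T ¬(a ↔ ¬a): β-rule — branch into T a, F ¬a  //  F a, T ¬a.
                      branch 1.2.1.2.1.1 (add T a, F ¬a):
                        ○ open, literals {a=1}.
                      branch 1.2.1.2.1.2 (add F a, T ¬a):
                        × closes — contains both a and ¬a.
                  branch 1.2.1.2.2 (add T d):
                    ○ open, literals {a=1, d=1}.
          branch 1.2.2 (add T b):
            T (b → (¬(a ↔ ¬a) ∨ d)): β-rule — branch into F b  //  T (¬(a ↔ ¬a) ∨ d).
              branch 1.2.2.1 (add F b):
                × closes — contains both b and ¬b.
              branch 1.2.2.2 (add T (¬(a ↔ ¬a) ∨ d)):
                T (¬(a ↔ ¬a) ∨ d): β-rule — branch into T ¬(a ↔ ¬a)  //  T d.
                  branch 1.2.2.2.1 (add T ¬(a ↔ ¬a)):
                    T ¬(a ↔ ¬a): β-rule — branch into T a, F ¬a  //  F a, T ¬a.
                      branch 1.2.2.2.1.1 (add T a, F ¬a):
                        ○ open, literals {a=1, b=1}.
                      branch 1.2.2.2.1.2 (add F a, T ¬a):
                        ○ open, literals {a=0, b=1}.
                  branch 1.2.2.2.2 (add T d):
                    ○ open, literals {b=1, d=1}.
  branch 2 (add F ((d ∨ a) ∨ (b → (¬(a ↔ ¬a) ∨ d))), F (a ∨ b)):
    F ((d ∨ a) ∨ (b → (¬(a ↔ ¬a) ∨ d))): α-rule — add F (d ∨ a), F (b → (¬(a ↔ ¬a) ∨ d)).
    F (a ∨ b): α-rule — add F a, F b.
    F (d ∨ a): α-rule — add F d, F a.
    F (b → (¬(a ↔ ¬a) ∨ d)): α-rule — add T b, F (¬(a ↔ ¬a) ∨ d).
    × closes — contains both b and ¬b.
3 branches closed, 10 open.
Each open branch fixes some atoms; the unmentioned ones are free. Counting distinct full assignments: branch {a=1, d=1} (b, c) contributes 4 new; branch {a=1} (b, c, d) contributes 4 new; branch {b=1, d=1} (c, a) contributes 2 new; branch {a=1, b=1} (c, d) contributes 0 new; branch {a=1, b=0} (c, d) contributes 0 new; branch {a=1} (b, c, d) contributes 0 new; branch {a=1, d=1} (b, c) contributes 0 new; branch {a=1, b=1} (c, d) contributes 0 new; branch {a=0, b=1} (c, d) contributes 2 new; branch {b=1, d=1} (c, a) contributes 0 new. Total: 12.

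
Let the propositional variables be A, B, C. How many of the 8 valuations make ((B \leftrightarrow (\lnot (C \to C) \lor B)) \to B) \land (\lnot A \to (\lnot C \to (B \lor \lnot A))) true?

Initial set: {(((B \leftrightarrow (\lnot (C \to C) \lor B)) \to B) \land (\lnot A \to (\lnot C \to (B \lor \lnot A))))}.
(((B \leftrightarrow (\lnot (C \to C) \lor B)) \to B) \land (\lnot A \to (\lnot C \to (B \lor \lnot A)))): α-rule — add ((B \leftrightarrow (\lnot (C \to C) \lor B)) \to B), (\lnot A \to (\lnot C \to (B \lor \lnot A))).
((B \leftrightarrow (\lnot (C \to C) \lor B)) \to B): β-rule — branch into \lnot (B \leftrightarrow (\lnot (C \to C) \lor B))  //  B.
  branch 1 (add \lnot (B \leftrightarrow (\lnot (C \to C) \lor B))):
    (\lnot A \to (\lnot C \to (B \lor \lnot A))): β-rule — branch into \lnot \lnot A  //  (\lnot C \to (B \lor \lnot A)).
      branch 1.1 (add \lnot \lnot A):
        \lnot (B \leftrightarrow (\lnot (C \to C) \lor B)): β-rule — branch into B, \lnot (\lnot (C \to C) \lor B)  //  \lnot B, (\lnot (C \to C) \lor B).
          branch 1.1.1 (add B, \lnot (\lnot (C \to C) \lor B)):
            \lnot (\lnot (C \to C) \lor B): α-rule — add \lnot \lnot (C \to C), \lnot B.
            × closes — contains both B and \lnot B.
          branch 1.1.2 (add \lnot B, (\lnot (C \to C) \lor B)):
            (\lnot (C \to C) \lor B): β-rule — branch into \lnot (C \to C)  //  B.
              branch 1.1.2.1 (add \lnot (C \to C)):
                \lnot (C \to C): α-rule — add C, \lnot C.
                × closes — contains both C and \lnot C.
              branch 1.1.2.2 (add B):
                × closes — contains both B and \lnot B.
      branch 1.2 (add (\lnot C \to (B \lor \lnot A))):
        \lnot (B \leftrightarrow (\lnot (C \to C) \lor B)): β-rule — branch into B, \lnot (\lnot (C \to C) \lor B)  //  \lnot B, (\lnot (C \to C) \lor B).
          branch 1.2.1 (add B, \lnot (\lnot (C \to C) \lor B)):
            \lnot (\lnot (C \to C) \lor B): α-rule — add \lnot \lnot (C \to C), \lnot B.
            × closes — contains both B and \lnot B.
          branch 1.2.2 (add \lnot B, (\lnot (C \to C) \lor B)):
            (\lnot C \to (B \lor \lnot A)): β-rule — branch into \lnot \lnot C  //  (B \lor \lnot A).
              branch 1.2.2.1 (add \lnot \lnot C):
                (\lnot (C \to C) \lor B): β-rule — branch into \lnot (C \to C)  //  B.
                  branch 1.2.2.1.1 (add \lnot (C \to C)):
                    \lnot (C \to C): α-rule — add C, \lnot C.
                    × closes — contains both C and \lnot C.
                  branch 1.2.2.1.2 (add B):
                    × closes — contains both B and \lnot B.
              branch 1.2.2.2 (add (B \lor \lnot A)):
                (\lnot (C \to C) \lor B): β-rule — branch into \lnot (C \to C)  //  B.
                  branch 1.2.2.2.1 (add \lnot (C \to C)):
                    \lnot (C \to C): α-rule — add C, \lnot C.
                    × closes — contains both C and \lnot C.
                  branch 1.2.2.2.2 (add B):
                    × closes — contains both B and \lnot B.
  branch 2 (add B):
    (\lnot A \to (\lnot C \to (B \lor \lnot A))): β-rule — branch into \lnot \lnot A  //  (\lnot C \to (B \lor \lnot A)).
      branch 2.1 (add \lnot \lnot A):
        ○ open, literals {A=1, B=1}.
      branch 2.2 (add (\lnot C \to (B \lor \lnot A))):
        (\lnot C \to (B \lor \lnot A)): β-rule — branch into \lnot \lnot C  //  (B \lor \lnot A).
          branch 2.2.1 (add \lnot \lnot C):
            ○ open, literals {B=1, C=1}.
          branch 2.2.2 (add (B \lor \lnot A)):
            (B \lor \lnot A): β-rule — branch into B  //  \lnot A.
              branch 2.2.2.1 (add B):
                ○ open, literals {B=1}.
              branch 2.2.2.2 (add \lnot A):
                ○ open, literals {A=0, B=1}.
8 branches closed, 4 open.
Each open branch fixes some atoms; the unmentioned ones are free. Counting distinct full assignments: branch {A=1, B=1} (C) contributes 2 new; branch {B=1, C=1} (A) contributes 1 new; branch {B=1} (A, C) contributes 1 new; branch {A=0, B=1} (C) contributes 0 new. Total: 4.

4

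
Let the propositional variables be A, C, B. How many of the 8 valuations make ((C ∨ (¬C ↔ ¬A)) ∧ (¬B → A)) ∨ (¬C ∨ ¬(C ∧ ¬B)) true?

Initial set: {(((C ∨ (¬C ↔ ¬A)) ∧ (¬B → A)) ∨ (¬C ∨ ¬(C ∧ ¬B)))}.
(((C ∨ (¬C ↔ ¬A)) ∧ (¬B → A)) ∨ (¬C ∨ ¬(C ∧ ¬B))): β-rule — branch into ((C ∨ (¬C ↔ ¬A)) ∧ (¬B → A))  //  (¬C ∨ ¬(C ∧ ¬B)).
  branch 1 (add ((C ∨ (¬C ↔ ¬A)) ∧ (¬B → A))):
    ((C ∨ (¬C ↔ ¬A)) ∧ (¬B → A)): α-rule — add (C ∨ (¬C ↔ ¬A)), (¬B → A).
    (C ∨ (¬C ↔ ¬A)): β-rule — branch into C  //  (¬C ↔ ¬A).
      branch 1.1 (add C):
        (¬B → A): β-rule — branch into ¬¬B  //  A.
          branch 1.1.1 (add ¬¬B):
            ○ open, literals {B=1, C=1}.
          branch 1.1.2 (add A):
            ○ open, literals {A=1, C=1}.
      branch 1.2 (add (¬C ↔ ¬A)):
        (¬B → A): β-rule — branch into ¬¬B  //  A.
          branch 1.2.1 (add ¬¬B):
            (¬C ↔ ¬A): β-rule — branch into ¬C, ¬A  //  ¬¬C, ¬¬A.
              branch 1.2.1.1 (add ¬C, ¬A):
                ○ open, literals {A=0, B=1, C=0}.
              branch 1.2.1.2 (add ¬¬C, ¬¬A):
                ○ open, literals {A=1, B=1, C=1}.
          branch 1.2.2 (add A):
            (¬C ↔ ¬A): β-rule — branch into ¬C, ¬A  //  ¬¬C, ¬¬A.
              branch 1.2.2.1 (add ¬C, ¬A):
                × closes — contains both A and ¬A.
              branch 1.2.2.2 (add ¬¬C, ¬¬A):
                ○ open, literals {A=1, C=1}.
  branch 2 (add (¬C ∨ ¬(C ∧ ¬B))):
    (¬C ∨ ¬(C ∧ ¬B)): β-rule — branch into ¬C  //  ¬(C ∧ ¬B).
      branch 2.1 (add ¬C):
        ○ open, literals {C=0}.
      branch 2.2 (add ¬(C ∧ ¬B)):
        ¬(C ∧ ¬B): β-rule — branch into ¬C  //  ¬¬B.
          branch 2.2.1 (add ¬C):
            ○ open, literals {C=0}.
          branch 2.2.2 (add ¬¬B):
            ○ open, literals {B=1}.
1 branch closed, 8 open.
Each open branch fixes some atoms; the unmentioned ones are free. Counting distinct full assignments: branch {B=1, C=1} (A) contributes 2 new; branch {A=1, C=1} (B) contributes 1 new; branch {A=0, B=1, C=0} (none free) contributes 1 new; branch {A=1, B=1, C=1} (none free) contributes 0 new; branch {A=1, C=1} (B) contributes 0 new; branch {C=0} (A, B) contributes 3 new; branch {C=0} (A, B) contributes 0 new; branch {B=1} (A, C) contributes 0 new. Total: 7.

7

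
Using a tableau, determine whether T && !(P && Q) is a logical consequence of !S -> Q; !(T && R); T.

No

Initial set: {(!S -> Q); !(T && R); T; !(T && !(P && Q))}.
(!S -> Q): β-rule — branch into !!S  //  Q.
  branch 1 (add !!S):
    !(T && R): β-rule — branch into !T  //  !R.
      branch 1.1 (add !T):
        × closes — contains both T and !T.
      branch 1.2 (add !R):
        !(T && !(P && Q)): β-rule — branch into !T  //  !!(P && Q).
          branch 1.2.1 (add !T):
            × closes — contains both T and !T.
          branch 1.2.2 (add !!(P && Q)):
            !!(P && Q): α-rule — add P, Q.
            ○ open, literals {P=true, Q=true, R=false, S=true, T=true}.
  branch 2 (add Q):
    !(T && R): β-rule — branch into !T  //  !R.
      branch 2.1 (add !T):
        × closes — contains both T and !T.
      branch 2.2 (add !R):
        !(T && !(P && Q)): β-rule — branch into !T  //  !!(P && Q).
          branch 2.2.1 (add !T):
            × closes — contains both T and !T.
          branch 2.2.2 (add !!(P && Q)):
            !!(P && Q): α-rule — add P, Q.
            ○ open, literals {P=true, Q=true, R=false, T=true}.
4 branches closed, 2 open.
An open branch gives a countermodel: P=true, Q=true, R=false, S=true, T=true (unmentioned atoms arbitrary); the premises hold there but the conclusion fails.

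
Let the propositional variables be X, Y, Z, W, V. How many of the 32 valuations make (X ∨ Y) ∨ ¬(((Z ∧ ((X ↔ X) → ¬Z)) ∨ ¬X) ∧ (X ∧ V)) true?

32

Initial set: {((X ∨ Y) ∨ ¬(((Z ∧ ((X ↔ X) → ¬Z)) ∨ ¬X) ∧ (X ∧ V)))}.
((X ∨ Y) ∨ ¬(((Z ∧ ((X ↔ X) → ¬Z)) ∨ ¬X) ∧ (X ∧ V))): β-rule — branch into (X ∨ Y)  //  ¬(((Z ∧ ((X ↔ X) → ¬Z)) ∨ ¬X) ∧ (X ∧ V)).
  branch 1 (add (X ∨ Y)):
    (X ∨ Y): β-rule — branch into X  //  Y.
      branch 1.1 (add X):
        ○ open, literals {X=true}.
      branch 1.2 (add Y):
        ○ open, literals {Y=true}.
  branch 2 (add ¬(((Z ∧ ((X ↔ X) → ¬Z)) ∨ ¬X) ∧ (X ∧ V))):
    ¬(((Z ∧ ((X ↔ X) → ¬Z)) ∨ ¬X) ∧ (X ∧ V)): β-rule — branch into ¬((Z ∧ ((X ↔ X) → ¬Z)) ∨ ¬X)  //  ¬(X ∧ V).
      branch 2.1 (add ¬((Z ∧ ((X ↔ X) → ¬Z)) ∨ ¬X)):
        ¬((Z ∧ ((X ↔ X) → ¬Z)) ∨ ¬X): α-rule — add ¬(Z ∧ ((X ↔ X) → ¬Z)), ¬¬X.
        ¬(Z ∧ ((X ↔ X) → ¬Z)): β-rule — branch into ¬Z  //  ¬((X ↔ X) → ¬Z).
          branch 2.1.1 (add ¬Z):
            ○ open, literals {X=true, Z=false}.
          branch 2.1.2 (add ¬((X ↔ X) → ¬Z)):
            ¬((X ↔ X) → ¬Z): α-rule — add (X ↔ X), ¬¬Z.
            (X ↔ X): β-rule — branch into X, X  //  ¬X, ¬X.
              branch 2.1.2.1 (add X, X):
                ○ open, literals {X=true, Z=true}.
              branch 2.1.2.2 (add ¬X, ¬X):
                × closes — contains both X and ¬X.
      branch 2.2 (add ¬(X ∧ V)):
        ¬(X ∧ V): β-rule — branch into ¬X  //  ¬V.
          branch 2.2.1 (add ¬X):
            ○ open, literals {X=false}.
          branch 2.2.2 (add ¬V):
            ○ open, literals {V=false}.
1 branch closed, 6 open.
Each open branch fixes some atoms; the unmentioned ones are free. Counting distinct full assignments: branch {X=true} (Y, Z, W, V) contributes 16 new; branch {Y=true} (X, Z, W, V) contributes 8 new; branch {X=true, Z=false} (Y, W, V) contributes 0 new; branch {X=true, Z=true} (Y, W, V) contributes 0 new; branch {X=false} (Y, Z, W, V) contributes 8 new; branch {V=false} (X, Y, Z, W) contributes 0 new. Total: 32.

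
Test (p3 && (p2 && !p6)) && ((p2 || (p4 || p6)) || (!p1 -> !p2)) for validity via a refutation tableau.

Not valid

Assume the negation and expand:
Initial set: {!((p3 && (p2 && !p6)) && ((p2 || (p4 || p6)) || (!p1 -> !p2)))}.
!((p3 && (p2 && !p6)) && ((p2 || (p4 || p6)) || (!p1 -> !p2))): β-rule — branch into !(p3 && (p2 && !p6))  //  !((p2 || (p4 || p6)) || (!p1 -> !p2)).
  branch 1 (add !(p3 && (p2 && !p6))):
    !(p3 && (p2 && !p6)): β-rule — branch into !p3  //  !(p2 && !p6).
      branch 1.1 (add !p3):
        ○ open, literals {p3=F}.
      branch 1.2 (add !(p2 && !p6)):
        !(p2 && !p6): β-rule — branch into !p2  //  !!p6.
          branch 1.2.1 (add !p2):
            ○ open, literals {p2=F}.
          branch 1.2.2 (add !!p6):
            ○ open, literals {p6=T}.
  branch 2 (add !((p2 || (p4 || p6)) || (!p1 -> !p2))):
    !((p2 || (p4 || p6)) || (!p1 -> !p2)): α-rule — add !(p2 || (p4 || p6)), !(!p1 -> !p2).
    !(p2 || (p4 || p6)): α-rule — add !p2, !(p4 || p6).
    !(!p1 -> !p2): α-rule — add !p1, !!p2.
    × closes — contains both p2 and !p2.
1 branch closed, 3 open.
An open branch gives a countermodel: p3=F (unmentioned atoms arbitrary); under it the original formula is false.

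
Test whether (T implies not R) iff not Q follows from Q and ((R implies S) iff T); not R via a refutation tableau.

No

Initial set: {(Q and ((R implies S) iff T)); not R; not ((T implies not R) iff not Q)}.
(Q and ((R implies S) iff T)): α-rule — add Q, ((R implies S) iff T).
not ((T implies not R) iff not Q): β-rule — branch into (T implies not R), not not Q  //  not (T implies not R), not Q.
  branch 1 (add (T implies not R), not not Q):
    ((R implies S) iff T): β-rule — branch into (R implies S), T  //  not (R implies S), not T.
      branch 1.1 (add (R implies S), T):
        (T implies not R): β-rule — branch into not T  //  not R.
          branch 1.1.1 (add not T):
            × closes — contains both T and not T.
          branch 1.1.2 (add not R):
            (R implies S): β-rule — branch into not R  //  S.
              branch 1.1.2.1 (add not R):
                ○ open, literals {Q=T, R=F, T=T}.
              branch 1.1.2.2 (add S):
                ○ open, literals {Q=T, R=F, S=T, T=T}.
      branch 1.2 (add not (R implies S), not T):
        not (R implies S): α-rule — add R, not S.
        × closes — contains both R and not R.
  branch 2 (add not (T implies not R), not Q):
    × closes — contains both Q and not Q.
3 branches closed, 2 open.
An open branch gives a countermodel: Q=T, R=F, T=T (unmentioned atoms arbitrary); the premises hold there but the conclusion fails.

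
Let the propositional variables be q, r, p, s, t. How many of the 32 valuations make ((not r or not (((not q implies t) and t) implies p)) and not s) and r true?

Initial set: {(((not r or not (((not q implies t) and t) implies p)) and not s) and r)}.
(((not r or not (((not q implies t) and t) implies p)) and not s) and r): α-rule — add ((not r or not (((not q implies t) and t) implies p)) and not s), r.
((not r or not (((not q implies t) and t) implies p)) and not s): α-rule — add (not r or not (((not q implies t) and t) implies p)), not s.
(not r or not (((not q implies t) and t) implies p)): β-rule — branch into not r  //  not (((not q implies t) and t) implies p).
  branch 1 (add not r):
    × closes — contains both r and not r.
  branch 2 (add not (((not q implies t) and t) implies p)):
    not (((not q implies t) and t) implies p): α-rule — add ((not q implies t) and t), not p.
    ((not q implies t) and t): α-rule — add (not q implies t), t.
    (not q implies t): β-rule — branch into not not q  //  t.
      branch 2.1 (add not not q):
        ○ open, literals {p=0, q=1, r=1, s=0, t=1}.
      branch 2.2 (add t):
        ○ open, literals {p=0, r=1, s=0, t=1}.
1 branch closed, 2 open.
Each open branch fixes some atoms; the unmentioned ones are free. Counting distinct full assignments: branch {p=0, q=1, r=1, s=0, t=1} (none free) contributes 1 new; branch {p=0, r=1, s=0, t=1} (q) contributes 1 new. Total: 2.

2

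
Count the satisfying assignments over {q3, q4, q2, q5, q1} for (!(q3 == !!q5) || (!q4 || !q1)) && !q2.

Initial set: {((!(q3 == !!q5) || (!q4 || !q1)) && !q2)}.
((!(q3 == !!q5) || (!q4 || !q1)) && !q2): α-rule — add (!(q3 == !!q5) || (!q4 || !q1)), !q2.
(!(q3 == !!q5) || (!q4 || !q1)): β-rule — branch into !(q3 == !!q5)  //  (!q4 || !q1).
  branch 1 (add !(q3 == !!q5)):
    !(q3 == !!q5): β-rule — branch into q3, !!!q5  //  !q3, !!q5.
      branch 1.1 (add q3, !!!q5):
        !!!q5: drop double negation, giving !q5.
        ○ open, literals {q2=false, q3=true, q5=false}.
      branch 1.2 (add !q3, !!q5):
        !!q5: drop double negation, giving q5.
        ○ open, literals {q2=false, q3=false, q5=true}.
  branch 2 (add (!q4 || !q1)):
    (!q4 || !q1): β-rule — branch into !q4  //  !q1.
      branch 2.1 (add !q4):
        ○ open, literals {q2=false, q4=false}.
      branch 2.2 (add !q1):
        ○ open, literals {q1=false, q2=false}.
0 branches closed, 4 open.
Each open branch fixes some atoms; the unmentioned ones are free. Counting distinct full assignments: branch {q2=false, q3=true, q5=false} (q4, q1) contributes 4 new; branch {q2=false, q3=false, q5=true} (q4, q1) contributes 4 new; branch {q2=false, q4=false} (q3, q5, q1) contributes 4 new; branch {q1=false, q2=false} (q3, q4, q5) contributes 2 new. Total: 14.

14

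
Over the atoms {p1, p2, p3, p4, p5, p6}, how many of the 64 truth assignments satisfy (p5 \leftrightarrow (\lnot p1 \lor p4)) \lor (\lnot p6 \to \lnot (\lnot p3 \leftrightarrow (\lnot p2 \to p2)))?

Initial set: {T ((p5 \leftrightarrow (\lnot p1 \lor p4)) \lor (\lnot p6 \to \lnot (\lnot p3 \leftrightarrow (\lnot p2 \to p2))))}.
T ((p5 \leftrightarrow (\lnot p1 \lor p4)) \lor (\lnot p6 \to \lnot (\lnot p3 \leftrightarrow (\lnot p2 \to p2)))): β-rule — branch into T (p5 \leftrightarrow (\lnot p1 \lor p4))  //  T (\lnot p6 \to \lnot (\lnot p3 \leftrightarrow (\lnot p2 \to p2))).
  branch 1 (add T (p5 \leftrightarrow (\lnot p1 \lor p4))):
    T (p5 \leftrightarrow (\lnot p1 \lor p4)): β-rule — branch into T p5, T (\lnot p1 \lor p4)  //  F p5, F (\lnot p1 \lor p4).
      branch 1.1 (add T p5, T (\lnot p1 \lor p4)):
        T (\lnot p1 \lor p4): β-rule — branch into T \lnot p1  //  T p4.
          branch 1.1.1 (add T \lnot p1):
            ○ open, literals {p1=0, p5=1}.
          branch 1.1.2 (add T p4):
            ○ open, literals {p4=1, p5=1}.
      branch 1.2 (add F p5, F (\lnot p1 \lor p4)):
        F (\lnot p1 \lor p4): α-rule — add F \lnot p1, F p4.
        ○ open, literals {p1=1, p4=0, p5=0}.
  branch 2 (add T (\lnot p6 \to \lnot (\lnot p3 \leftrightarrow (\lnot p2 \to p2)))):
    T (\lnot p6 \to \lnot (\lnot p3 \leftrightarrow (\lnot p2 \to p2))): β-rule — branch into F \lnot p6  //  T \lnot (\lnot p3 \leftrightarrow (\lnot p2 \to p2)).
      branch 2.1 (add F \lnot p6):
        ○ open, literals {p6=1}.
      branch 2.2 (add T \lnot (\lnot p3 \leftrightarrow (\lnot p2 \to p2))):
        T \lnot (\lnot p3 \leftrightarrow (\lnot p2 \to p2)): β-rule — branch into T \lnot p3, F (\lnot p2 \to p2)  //  F \lnot p3, T (\lnot p2 \to p2).
          branch 2.2.1 (add T \lnot p3, F (\lnot p2 \to p2)):
            F (\lnot p2 \to p2): α-rule — add T \lnot p2, F p2.
            ○ open, literals {p2=0, p3=0}.
          branch 2.2.2 (add F \lnot p3, T (\lnot p2 \to p2)):
            T (\lnot p2 \to p2): β-rule — branch into F \lnot p2  //  T p2.
              branch 2.2.2.1 (add F \lnot p2):
                ○ open, literals {p2=1, p3=1}.
              branch 2.2.2.2 (add T p2):
                ○ open, literals {p2=1, p3=1}.
0 branches closed, 7 open.
Each open branch fixes some atoms; the unmentioned ones are free. Counting distinct full assignments: branch {p1=0, p5=1} (p2, p3, p4, p6) contributes 16 new; branch {p4=1, p5=1} (p1, p2, p3, p6) contributes 8 new; branch {p1=1, p4=0, p5=0} (p2, p3, p6) contributes 8 new; branch {p6=1} (p1, p2, p3, p4, p5) contributes 16 new; branch {p2=0, p3=0} (p1, p4, p5, p6) contributes 4 new; branch {p2=1, p3=1} (p1, p4, p5, p6) contributes 4 new; branch {p2=1, p3=1} (p1, p4, p5, p6) contributes 0 new. Total: 56.

56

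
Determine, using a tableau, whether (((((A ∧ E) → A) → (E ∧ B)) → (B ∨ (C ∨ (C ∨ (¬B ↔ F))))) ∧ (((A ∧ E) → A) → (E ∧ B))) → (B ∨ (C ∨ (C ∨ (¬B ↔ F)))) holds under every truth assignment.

Valid

Assume the negation and expand:
Initial set: {F ((((((A ∧ E) → A) → (E ∧ B)) → (B ∨ (C ∨ (C ∨ (¬B ↔ F))))) ∧ (((A ∧ E) → A) → (E ∧ B))) → (B ∨ (C ∨ (C ∨ (¬B ↔ F)))))}.
F ((((((A ∧ E) → A) → (E ∧ B)) → (B ∨ (C ∨ (C ∨ (¬B ↔ F))))) ∧ (((A ∧ E) → A) → (E ∧ B))) → (B ∨ (C ∨ (C ∨ (¬B ↔ F))))): α-rule — add T (((((A ∧ E) → A) → (E ∧ B)) → (B ∨ (C ∨ (C ∨ (¬B ↔ F))))) ∧ (((A ∧ E) → A) → (E ∧ B))), F (B ∨ (C ∨ (C ∨ (¬B ↔ F)))).
T (((((A ∧ E) → A) → (E ∧ B)) → (B ∨ (C ∨ (C ∨ (¬B ↔ F))))) ∧ (((A ∧ E) → A) → (E ∧ B))): α-rule — add T ((((A ∧ E) → A) → (E ∧ B)) → (B ∨ (C ∨ (C ∨ (¬B ↔ F))))), T (((A ∧ E) → A) → (E ∧ B)).
F (B ∨ (C ∨ (C ∨ (¬B ↔ F)))): α-rule — add F B, F (C ∨ (C ∨ (¬B ↔ F))).
F (C ∨ (C ∨ (¬B ↔ F))): α-rule — add F C, F (C ∨ (¬B ↔ F)).
F (C ∨ (¬B ↔ F)): α-rule — add F C, F (¬B ↔ F).
T ((((A ∧ E) → A) → (E ∧ B)) → (B ∨ (C ∨ (C ∨ (¬B ↔ F))))): β-rule — branch into F (((A ∧ E) → A) → (E ∧ B))  //  T (B ∨ (C ∨ (C ∨ (¬B ↔ F)))).
  branch 1 (add F (((A ∧ E) → A) → (E ∧ B))):
    F (((A ∧ E) → A) → (E ∧ B)): α-rule — add T ((A ∧ E) → A), F (E ∧ B).
    T (((A ∧ E) → A) → (E ∧ B)): β-rule — branch into F ((A ∧ E) → A)  //  T (E ∧ B).
      branch 1.1 (add F ((A ∧ E) → A)):
        F ((A ∧ E) → A): α-rule — add T (A ∧ E), F A.
        T (A ∧ E): α-rule — add T A, T E.
        × closes — contains both A and ¬A.
      branch 1.2 (add T (E ∧ B)):
        T (E ∧ B): α-rule — add T E, T B.
        × closes — contains both B and ¬B.
  branch 2 (add T (B ∨ (C ∨ (C ∨ (¬B ↔ F))))):
    T (((A ∧ E) → A) → (E ∧ B)): β-rule — branch into F ((A ∧ E) → A)  //  T (E ∧ B).
      branch 2.1 (add F ((A ∧ E) → A)):
        F ((A ∧ E) → A): α-rule — add T (A ∧ E), F A.
        T (A ∧ E): α-rule — add T A, T E.
        × closes — contains both A and ¬A.
      branch 2.2 (add T (E ∧ B)):
        T (E ∧ B): α-rule — add T E, T B.
        × closes — contains both B and ¬B.
All 4 branches close.
Every branch closed, so the negation is unsatisfiable and the formula is valid.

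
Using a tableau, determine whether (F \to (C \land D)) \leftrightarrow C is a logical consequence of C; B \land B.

No

Initial set: {T C; T (B \land B); F ((F \to (C \land D)) \leftrightarrow C)}.
T (B \land B): α-rule — add T B, T B.
F ((F \to (C \land D)) \leftrightarrow C): β-rule — branch into T (F \to (C \land D)), F C  //  F (F \to (C \land D)), T C.
  branch 1 (add T (F \to (C \land D)), F C):
    × closes — contains both C and \lnot C.
  branch 2 (add F (F \to (C \land D)), T C):
    F (F \to (C \land D)): α-rule — add T F, F (C \land D).
    F (C \land D): β-rule — branch into F C  //  F D.
      branch 2.1 (add F C):
        × closes — contains both C and \lnot C.
      branch 2.2 (add F D):
        ○ open, literals {B=T, C=T, D=F, F=T}.
2 branches closed, 1 open.
An open branch gives a countermodel: B=T, C=T, D=F, F=T (unmentioned atoms arbitrary); the premises hold there but the conclusion fails.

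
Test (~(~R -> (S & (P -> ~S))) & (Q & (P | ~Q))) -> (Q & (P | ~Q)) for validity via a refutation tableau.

Assume the negation and expand:
Initial set: {~((~(~R -> (S & (P -> ~S))) & (Q & (P | ~Q))) -> (Q & (P | ~Q)))}.
~((~(~R -> (S & (P -> ~S))) & (Q & (P | ~Q))) -> (Q & (P | ~Q))): α-rule — add (~(~R -> (S & (P -> ~S))) & (Q & (P | ~Q))), ~(Q & (P | ~Q)).
(~(~R -> (S & (P -> ~S))) & (Q & (P | ~Q))): α-rule — add ~(~R -> (S & (P -> ~S))), (Q & (P | ~Q)).
~(~R -> (S & (P -> ~S))): α-rule — add ~R, ~(S & (P -> ~S)).
(Q & (P | ~Q)): α-rule — add Q, (P | ~Q).
~(Q & (P | ~Q)): β-rule — branch into ~Q  //  ~(P | ~Q).
  branch 1 (add ~Q):
    × closes — contains both Q and ~Q.
  branch 2 (add ~(P | ~Q)):
    ~(P | ~Q): α-rule — add ~P, ~~Q.
    ~(S & (P -> ~S)): β-rule — branch into ~S  //  ~(P -> ~S).
      branch 2.1 (add ~S):
        (P | ~Q): β-rule — branch into P  //  ~Q.
          branch 2.1.1 (add P):
            × closes — contains both P and ~P.
          branch 2.1.2 (add ~Q):
            × closes — contains both Q and ~Q.
      branch 2.2 (add ~(P -> ~S)):
        ~(P -> ~S): α-rule — add P, ~~S.
        × closes — contains both P and ~P.
All 4 branches close.
Every branch closed, so the negation is unsatisfiable and the formula is valid.

Valid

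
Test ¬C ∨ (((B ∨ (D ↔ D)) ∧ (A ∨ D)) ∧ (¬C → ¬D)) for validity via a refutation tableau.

Assume the negation and expand:
Initial set: {¬(¬C ∨ (((B ∨ (D ↔ D)) ∧ (A ∨ D)) ∧ (¬C → ¬D)))}.
¬(¬C ∨ (((B ∨ (D ↔ D)) ∧ (A ∨ D)) ∧ (¬C → ¬D))): α-rule — add ¬¬C, ¬(((B ∨ (D ↔ D)) ∧ (A ∨ D)) ∧ (¬C → ¬D)).
¬(((B ∨ (D ↔ D)) ∧ (A ∨ D)) ∧ (¬C → ¬D)): β-rule — branch into ¬((B ∨ (D ↔ D)) ∧ (A ∨ D))  //  ¬(¬C → ¬D).
  branch 1 (add ¬((B ∨ (D ↔ D)) ∧ (A ∨ D))):
    ¬((B ∨ (D ↔ D)) ∧ (A ∨ D)): β-rule — branch into ¬(B ∨ (D ↔ D))  //  ¬(A ∨ D).
      branch 1.1 (add ¬(B ∨ (D ↔ D))):
        ¬(B ∨ (D ↔ D)): α-rule — add ¬B, ¬(D ↔ D).
        ¬(D ↔ D): β-rule — branch into D, ¬D  //  ¬D, D.
          branch 1.1.1 (add D, ¬D):
            × closes — contains both D and ¬D.
          branch 1.1.2 (add ¬D, D):
            × closes — contains both D and ¬D.
      branch 1.2 (add ¬(A ∨ D)):
        ¬(A ∨ D): α-rule — add ¬A, ¬D.
        ○ open, literals {A=F, C=T, D=F}.
  branch 2 (add ¬(¬C → ¬D)):
    ¬(¬C → ¬D): α-rule — add ¬C, ¬¬D.
    × closes — contains both C and ¬C.
3 branches closed, 1 open.
An open branch gives a countermodel: A=F, C=T, D=F (unmentioned atoms arbitrary); under it the original formula is false.

Not valid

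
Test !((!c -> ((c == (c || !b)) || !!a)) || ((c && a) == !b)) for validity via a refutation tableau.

Not valid

Assume the negation and expand:
Initial set: {!!((!c -> ((c == (c || !b)) || !!a)) || ((c && a) == !b))}.
!!((!c -> ((c == (c || !b)) || !!a)) || ((c && a) == !b)): β-rule — branch into (!c -> ((c == (c || !b)) || !!a))  //  ((c && a) == !b).
  branch 1 (add (!c -> ((c == (c || !b)) || !!a))):
    (!c -> ((c == (c || !b)) || !!a)): β-rule — branch into !!c  //  ((c == (c || !b)) || !!a).
      branch 1.1 (add !!c):
        ○ open, literals {c=true}.
      branch 1.2 (add ((c == (c || !b)) || !!a)):
        ((c == (c || !b)) || !!a): β-rule — branch into (c == (c || !b))  //  !!a.
          branch 1.2.1 (add (c == (c || !b))):
            (c == (c || !b)): β-rule — branch into c, (c || !b)  //  !c, !(c || !b).
              branch 1.2.1.1 (add c, (c || !b)):
                (c || !b): β-rule — branch into c  //  !b.
                  branch 1.2.1.1.1 (add c):
                    ○ open, literals {c=true}.
                  branch 1.2.1.1.2 (add !b):
                    ○ open, literals {b=false, c=true}.
              branch 1.2.1.2 (add !c, !(c || !b)):
                !(c || !b): α-rule — add !c, !!b.
                ○ open, literals {b=true, c=false}.
          branch 1.2.2 (add !!a):
            !!a: drop double negation, giving a.
            ○ open, literals {a=true}.
  branch 2 (add ((c && a) == !b)):
    ((c && a) == !b): β-rule — branch into (c && a), !b  //  !(c && a), !!b.
      branch 2.1 (add (c && a), !b):
        (c && a): α-rule — add c, a.
        ○ open, literals {a=true, b=false, c=true}.
      branch 2.2 (add !(c && a), !!b):
        !(c && a): β-rule — branch into !c  //  !a.
          branch 2.2.1 (add !c):
            ○ open, literals {b=true, c=false}.
          branch 2.2.2 (add !a):
            ○ open, literals {a=false, b=true}.
0 branches closed, 8 open.
An open branch gives a countermodel: c=true (unmentioned atoms arbitrary); under it the original formula is false.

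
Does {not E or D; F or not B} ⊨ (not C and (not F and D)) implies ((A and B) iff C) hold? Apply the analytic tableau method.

Yes

Initial set: {(not E or D); (F or not B); not ((not C and (not F and D)) implies ((A and B) iff C))}.
not ((not C and (not F and D)) implies ((A and B) iff C)): α-rule — add (not C and (not F and D)), not ((A and B) iff C).
(not C and (not F and D)): α-rule — add not C, (not F and D).
(not F and D): α-rule — add not F, D.
(not E or D): β-rule — branch into not E  //  D.
  branch 1 (add not E):
    (F or not B): β-rule — branch into F  //  not B.
      branch 1.1 (add F):
        × closes — contains both F and not F.
      branch 1.2 (add not B):
        not ((A and B) iff C): β-rule — branch into (A and B), not C  //  not (A and B), C.
          branch 1.2.1 (add (A and B), not C):
            (A and B): α-rule — add A, B.
            × closes — contains both B and not B.
          branch 1.2.2 (add not (A and B), C):
            × closes — contains both C and not C.
  branch 2 (add D):
    (F or not B): β-rule — branch into F  //  not B.
      branch 2.1 (add F):
        × closes — contains both F and not F.
      branch 2.2 (add not B):
        not ((A and B) iff C): β-rule — branch into (A and B), not C  //  not (A and B), C.
          branch 2.2.1 (add (A and B), not C):
            (A and B): α-rule — add A, B.
            × closes — contains both B and not B.
          branch 2.2.2 (add not (A and B), C):
            × closes — contains both C and not C.
All 6 branches close.
Every branch closed, so the premises entail the conclusion.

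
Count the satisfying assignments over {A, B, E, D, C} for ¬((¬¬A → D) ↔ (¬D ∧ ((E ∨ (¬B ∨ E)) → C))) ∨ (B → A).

Initial set: {(¬((¬¬A → D) ↔ (¬D ∧ ((E ∨ (¬B ∨ E)) → C))) ∨ (B → A))}.
(¬((¬¬A → D) ↔ (¬D ∧ ((E ∨ (¬B ∨ E)) → C))) ∨ (B → A)): β-rule — branch into ¬((¬¬A → D) ↔ (¬D ∧ ((E ∨ (¬B ∨ E)) → C)))  //  (B → A).
  branch 1 (add ¬((¬¬A → D) ↔ (¬D ∧ ((E ∨ (¬B ∨ E)) → C)))):
    ¬((¬¬A → D) ↔ (¬D ∧ ((E ∨ (¬B ∨ E)) → C))): β-rule — branch into (¬¬A → D), ¬(¬D ∧ ((E ∨ (¬B ∨ E)) → C))  //  ¬(¬¬A → D), (¬D ∧ ((E ∨ (¬B ∨ E)) → C)).
      branch 1.1 (add (¬¬A → D), ¬(¬D ∧ ((E ∨ (¬B ∨ E)) → C))):
        (¬¬A → D): β-rule — branch into ¬¬¬A  //  D.
          branch 1.1.1 (add ¬¬¬A):
            ¬¬¬A: drop double negation, giving ¬A.
            ¬(¬D ∧ ((E ∨ (¬B ∨ E)) → C)): β-rule — branch into ¬¬D  //  ¬((E ∨ (¬B ∨ E)) → C).
              branch 1.1.1.1 (add ¬¬D):
                ○ open, literals {A=false, D=true}.
              branch 1.1.1.2 (add ¬((E ∨ (¬B ∨ E)) → C)):
                ¬((E ∨ (¬B ∨ E)) → C): α-rule — add (E ∨ (¬B ∨ E)), ¬C.
                (E ∨ (¬B ∨ E)): β-rule — branch into E  //  (¬B ∨ E).
                  branch 1.1.1.2.1 (add E):
                    ○ open, literals {A=false, C=false, E=true}.
                  branch 1.1.1.2.2 (add (¬B ∨ E)):
                    (¬B ∨ E): β-rule — branch into ¬B  //  E.
                      branch 1.1.1.2.2.1 (add ¬B):
                        ○ open, literals {A=false, B=false, C=false}.
                      branch 1.1.1.2.2.2 (add E):
                        ○ open, literals {A=false, C=false, E=true}.
          branch 1.1.2 (add D):
            ¬(¬D ∧ ((E ∨ (¬B ∨ E)) → C)): β-rule — branch into ¬¬D  //  ¬((E ∨ (¬B ∨ E)) → C).
              branch 1.1.2.1 (add ¬¬D):
                ○ open, literals {D=true}.
              branch 1.1.2.2 (add ¬((E ∨ (¬B ∨ E)) → C)):
                ¬((E ∨ (¬B ∨ E)) → C): α-rule — add (E ∨ (¬B ∨ E)), ¬C.
                (E ∨ (¬B ∨ E)): β-rule — branch into E  //  (¬B ∨ E).
                  branch 1.1.2.2.1 (add E):
                    ○ open, literals {C=false, D=true, E=true}.
                  branch 1.1.2.2.2 (add (¬B ∨ E)):
                    (¬B ∨ E): β-rule — branch into ¬B  //  E.
                      branch 1.1.2.2.2.1 (add ¬B):
                        ○ open, literals {B=false, C=false, D=true}.
                      branch 1.1.2.2.2.2 (add E):
                        ○ open, literals {C=false, D=true, E=true}.
      branch 1.2 (add ¬(¬¬A → D), (¬D ∧ ((E ∨ (¬B ∨ E)) → C))):
        ¬(¬¬A → D): α-rule — add ¬¬A, ¬D.
        (¬D ∧ ((E ∨ (¬B ∨ E)) → C)): α-rule — add ¬D, ((E ∨ (¬B ∨ E)) → C).
        ¬¬A: drop double negation, giving A.
        ((E ∨ (¬B ∨ E)) → C): β-rule — branch into ¬(E ∨ (¬B ∨ E))  //  C.
          branch 1.2.1 (add ¬(E ∨ (¬B ∨ E))):
            ¬(E ∨ (¬B ∨ E)): α-rule — add ¬E, ¬(¬B ∨ E).
            ¬(¬B ∨ E): α-rule — add ¬¬B, ¬E.
            ○ open, literals {A=true, B=true, D=false, E=false}.
          branch 1.2.2 (add C):
            ○ open, literals {A=true, C=true, D=false}.
  branch 2 (add (B → A)):
    (B → A): β-rule — branch into ¬B  //  A.
      branch 2.1 (add ¬B):
        ○ open, literals {B=false}.
      branch 2.2 (add A):
        ○ open, literals {A=true}.
0 branches closed, 12 open.
Each open branch fixes some atoms; the unmentioned ones are free. Counting distinct full assignments: branch {A=false, D=true} (B, E, C) contributes 8 new; branch {A=false, C=false, E=true} (B, D) contributes 2 new; branch {A=false, B=false, C=false} (E, D) contributes 1 new; branch {A=false, C=false, E=true} (B, D) contributes 0 new; branch {D=true} (A, B, E, C) contributes 8 new; branch {C=false, D=true, E=true} (A, B) contributes 0 new; branch {B=false, C=false, D=true} (A, E) contributes 0 new; branch {C=false, D=true, E=true} (A, B) contributes 0 new; branch {A=true, B=true, D=false, E=false} (C) contributes 2 new; branch {A=true, C=true, D=false} (B, E) contributes 3 new; branch {B=false} (A, E, D, C) contributes 4 new; branch {A=true} (B, E, D, C) contributes 1 new. Total: 29.

29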